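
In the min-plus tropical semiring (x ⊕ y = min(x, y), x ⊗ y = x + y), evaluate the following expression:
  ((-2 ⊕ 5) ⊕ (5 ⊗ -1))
((-2 ⊕ 5) ⊕ (5 ⊗ -1)) = -2

Expand innermost to outermost. Recall ⊕ takes the minimum of its arguments and ⊗ takes their sum. Working out the expression ((-2 ⊕ 5) ⊕ (5 ⊗ -1)) gives -2.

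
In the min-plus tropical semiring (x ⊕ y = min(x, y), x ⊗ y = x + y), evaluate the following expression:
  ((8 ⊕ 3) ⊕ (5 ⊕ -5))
((8 ⊕ 3) ⊕ (5 ⊕ -5)) = -5

Expand innermost to outermost. Recall ⊕ takes the minimum of its arguments and ⊗ takes their sum. Working out the expression ((8 ⊕ 3) ⊕ (5 ⊕ -5)) gives -5.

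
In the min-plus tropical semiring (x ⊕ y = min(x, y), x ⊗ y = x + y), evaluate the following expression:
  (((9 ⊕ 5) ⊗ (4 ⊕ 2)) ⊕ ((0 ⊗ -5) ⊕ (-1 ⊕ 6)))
(((9 ⊕ 5) ⊗ (4 ⊕ 2)) ⊕ ((0 ⊗ -5) ⊕ (-1 ⊕ 6))) = -5

Expand innermost to outermost. Recall ⊕ takes the minimum of its arguments and ⊗ takes their sum. Working out the expression (((9 ⊕ 5) ⊗ (4 ⊕ 2)) ⊕ ((0 ⊗ -5) ⊕ (-1 ⊕ 6))) gives -5.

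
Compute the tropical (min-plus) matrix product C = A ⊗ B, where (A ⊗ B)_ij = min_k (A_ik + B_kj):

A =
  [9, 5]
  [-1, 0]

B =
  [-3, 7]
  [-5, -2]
A ⊗ B =
  [0, 3]
  [-5, -2]

Apply the min-plus product entry-by-entry:
  C[0][0] = min over k of (A[0][0] + B[0][0] = 9 + -3 = 6, A[0][1] + B[1][0] = 5 + -5 = 0) = 0 (attained at k = 1)
  C[0][1] = min over k of (A[0][0] + B[0][1] = 9 + 7 = 16, A[0][1] + B[1][1] = 5 + -2 = 3) = 3 (attained at k = 1)
  C[1][0] = min over k of (A[1][0] + B[0][0] = -1 + -3 = -4, A[1][1] + B[1][0] = 0 + -5 = -5) = -5 (attained at k = 1)
  C[1][1] = min over k of (A[1][0] + B[0][1] = -1 + 7 = 6, A[1][1] + B[1][1] = 0 + -2 = -2) = -2 (attained at k = 1)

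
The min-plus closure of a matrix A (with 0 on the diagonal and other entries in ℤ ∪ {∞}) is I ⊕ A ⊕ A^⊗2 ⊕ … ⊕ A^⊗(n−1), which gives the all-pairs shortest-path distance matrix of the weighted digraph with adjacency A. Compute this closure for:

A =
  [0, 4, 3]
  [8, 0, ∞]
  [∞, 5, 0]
Closure =
  [0, 4, 3]
  [8, 0, 11]
  [13, 5, 0]

This is the Floyd-Warshall all-pairs shortest-path computation. For each intermediate vertex k = 0, 1, …, 2, update dist[i][j] ← min(dist[i][j], dist[i][k] + dist[k][j]). The final matrix gives, for each (i, j), the minimum total weight of any directed path from i to j (possibly empty when i = j).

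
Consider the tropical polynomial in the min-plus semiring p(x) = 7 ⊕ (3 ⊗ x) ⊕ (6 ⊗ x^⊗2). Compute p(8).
p(8) = 7

A tropical monomial a ⊗ x^⊗i evaluates to a + i · x. Evaluating each term at x = 8:
  Term 0 contributes 7 + 0 · 8 = 7
  Term 1 contributes 3 + 1 · 8 = 11
  Term 2 contributes 6 + 2 · 8 = 22
p(8) = ⊕ of these = min[7, 11, 22] = 7.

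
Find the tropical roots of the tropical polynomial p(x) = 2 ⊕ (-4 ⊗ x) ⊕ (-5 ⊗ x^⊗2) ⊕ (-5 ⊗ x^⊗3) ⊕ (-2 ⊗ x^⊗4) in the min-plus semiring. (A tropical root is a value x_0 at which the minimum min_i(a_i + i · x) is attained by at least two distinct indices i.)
Roots: {-3, 0, 1, 6}

Each tropical root is a break point of the lower envelope of the lines y = a_i + i · x (there are 5 lines, with slopes 0, 1, ..., 4). Only the lines that attain the minimum somewhere contribute to roots; other lines are dominated. Here the surviving (envelope) indices are i = 4, i = 3, i = 2, i = 1, i = 0.
Intersections between consecutive envelope lines give the roots: for adjacent envelope indices i < j the intersection is x = (a_i − a_j) / (j − i). Reading off the sorted break points: {-3, 0, 1, 6}.
Verification: at each break x_0, at least two indices attain the minimum of min_i(a_i + i · x_0).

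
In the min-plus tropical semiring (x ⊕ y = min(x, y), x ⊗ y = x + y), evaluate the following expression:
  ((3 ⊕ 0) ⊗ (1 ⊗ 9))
((3 ⊕ 0) ⊗ (1 ⊗ 9)) = 10

Expand innermost to outermost. Recall ⊕ takes the minimum of its arguments and ⊗ takes their sum. Working out the expression ((3 ⊕ 0) ⊗ (1 ⊗ 9)) gives 10.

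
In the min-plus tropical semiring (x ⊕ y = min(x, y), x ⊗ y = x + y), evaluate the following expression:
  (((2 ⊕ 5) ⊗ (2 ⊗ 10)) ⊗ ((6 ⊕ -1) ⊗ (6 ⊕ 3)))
(((2 ⊕ 5) ⊗ (2 ⊗ 10)) ⊗ ((6 ⊕ -1) ⊗ (6 ⊕ 3))) = 16

Expand innermost to outermost. Recall ⊕ takes the minimum of its arguments and ⊗ takes their sum. Working out the expression (((2 ⊕ 5) ⊗ (2 ⊗ 10)) ⊗ ((6 ⊕ -1) ⊗ (6 ⊕ 3))) gives 16.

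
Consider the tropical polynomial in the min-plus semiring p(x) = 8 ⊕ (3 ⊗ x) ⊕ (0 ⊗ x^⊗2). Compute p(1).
p(1) = 2

A tropical monomial a ⊗ x^⊗i evaluates to a + i · x. Evaluating each term at x = 1:
  Term 0 contributes 8 + 0 · 1 = 8
  Term 1 contributes 3 + 1 · 1 = 4
  Term 2 contributes 0 + 2 · 1 = 2
p(1) = ⊕ of these = min[8, 4, 2] = 2.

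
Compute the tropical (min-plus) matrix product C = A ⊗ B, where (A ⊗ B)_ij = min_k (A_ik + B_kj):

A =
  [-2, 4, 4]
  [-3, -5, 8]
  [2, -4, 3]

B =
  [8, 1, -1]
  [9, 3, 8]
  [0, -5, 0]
A ⊗ B =
  [4, -1, -3]
  [4, -2, -4]
  [3, -2, 1]

Apply the min-plus product entry-by-entry:
  C[0][0] = min over k of (A[0][0] + B[0][0] = -2 + 8 = 6, A[0][1] + B[1][0] = 4 + 9 = 13, A[0][2] + B[2][0] = 4 + 0 = 4) = 4 (attained at k = 2)
  C[0][1] = min over k of (A[0][0] + B[0][1] = -2 + 1 = -1, A[0][1] + B[1][1] = 4 + 3 = 7, A[0][2] + B[2][1] = 4 + -5 = -1) = -1 (attained at k = 0)
  C[0][2] = min over k of (A[0][0] + B[0][2] = -2 + -1 = -3, A[0][1] + B[1][2] = 4 + 8 = 12, A[0][2] + B[2][2] = 4 + 0 = 4) = -3 (attained at k = 0)
  C[1][0] = min over k of (A[1][0] + B[0][0] = -3 + 8 = 5, A[1][1] + B[1][0] = -5 + 9 = 4, A[1][2] + B[2][0] = 8 + 0 = 8) = 4 (attained at k = 1)
  C[1][1] = min over k of (A[1][0] + B[0][1] = -3 + 1 = -2, A[1][1] + B[1][1] = -5 + 3 = -2, A[1][2] + B[2][1] = 8 + -5 = 3) = -2 (attained at k = 0)
  C[1][2] = min over k of (A[1][0] + B[0][2] = -3 + -1 = -4, A[1][1] + B[1][2] = -5 + 8 = 3, A[1][2] + B[2][2] = 8 + 0 = 8) = -4 (attained at k = 0)
  C[2][0] = min over k of (A[2][0] + B[0][0] = 2 + 8 = 10, A[2][1] + B[1][0] = -4 + 9 = 5, A[2][2] + B[2][0] = 3 + 0 = 3) = 3 (attained at k = 2)
  C[2][1] = min over k of (A[2][0] + B[0][1] = 2 + 1 = 3, A[2][1] + B[1][1] = -4 + 3 = -1, A[2][2] + B[2][1] = 3 + -5 = -2) = -2 (attained at k = 2)
  C[2][2] = min over k of (A[2][0] + B[0][2] = 2 + -1 = 1, A[2][1] + B[1][2] = -4 + 8 = 4, A[2][2] + B[2][2] = 3 + 0 = 3) = 1 (attained at k = 0)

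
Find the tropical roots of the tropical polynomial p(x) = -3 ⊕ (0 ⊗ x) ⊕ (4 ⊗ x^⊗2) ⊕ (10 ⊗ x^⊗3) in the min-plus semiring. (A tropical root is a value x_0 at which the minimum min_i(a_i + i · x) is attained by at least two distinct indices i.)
Roots: {-6, -4, -3}

Each tropical root is a break point of the lower envelope of the lines y = a_i + i · x (there are 4 lines, with slopes 0, 1, ..., 3). Only the lines that attain the minimum somewhere contribute to roots; other lines are dominated. Here the surviving (envelope) indices are i = 3, i = 2, i = 1, i = 0.
Intersections between consecutive envelope lines give the roots: for adjacent envelope indices i < j the intersection is x = (a_i − a_j) / (j − i). Reading off the sorted break points: {-6, -4, -3}.
Verification: at each break x_0, at least two indices attain the minimum of min_i(a_i + i · x_0).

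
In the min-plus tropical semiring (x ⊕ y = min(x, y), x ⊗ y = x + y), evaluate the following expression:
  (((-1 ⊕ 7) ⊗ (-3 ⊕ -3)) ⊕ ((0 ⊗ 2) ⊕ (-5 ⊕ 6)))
(((-1 ⊕ 7) ⊗ (-3 ⊕ -3)) ⊕ ((0 ⊗ 2) ⊕ (-5 ⊕ 6))) = -5

Expand innermost to outermost. Recall ⊕ takes the minimum of its arguments and ⊗ takes their sum. Working out the expression (((-1 ⊕ 7) ⊗ (-3 ⊕ -3)) ⊕ ((0 ⊗ 2) ⊕ (-5 ⊕ 6))) gives -5.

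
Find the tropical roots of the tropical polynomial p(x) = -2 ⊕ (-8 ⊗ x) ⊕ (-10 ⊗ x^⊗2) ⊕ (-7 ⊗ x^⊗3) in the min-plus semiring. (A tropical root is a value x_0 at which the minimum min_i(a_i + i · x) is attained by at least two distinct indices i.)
Roots: {-3, 2, 6}

Each tropical root is a break point of the lower envelope of the lines y = a_i + i · x (there are 4 lines, with slopes 0, 1, ..., 3). Only the lines that attain the minimum somewhere contribute to roots; other lines are dominated. Here the surviving (envelope) indices are i = 3, i = 2, i = 1, i = 0.
Intersections between consecutive envelope lines give the roots: for adjacent envelope indices i < j the intersection is x = (a_i − a_j) / (j − i). Reading off the sorted break points: {-3, 2, 6}.
Verification: at each break x_0, at least two indices attain the minimum of min_i(a_i + i · x_0).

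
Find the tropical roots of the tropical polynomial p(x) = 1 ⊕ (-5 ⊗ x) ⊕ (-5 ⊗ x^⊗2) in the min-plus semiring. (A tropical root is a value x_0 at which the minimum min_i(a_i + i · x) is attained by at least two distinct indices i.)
Roots: {0, 6}

Each tropical root is a break point of the lower envelope of the lines y = a_i + i · x (there are 3 lines, with slopes 0, 1, ..., 2). Only the lines that attain the minimum somewhere contribute to roots; other lines are dominated. Here the surviving (envelope) indices are i = 2, i = 1, i = 0.
Intersections between consecutive envelope lines give the roots: for adjacent envelope indices i < j the intersection is x = (a_i − a_j) / (j − i). Reading off the sorted break points: {0, 6}.
Verification: at each break x_0, at least two indices attain the minimum of min_i(a_i + i · x_0).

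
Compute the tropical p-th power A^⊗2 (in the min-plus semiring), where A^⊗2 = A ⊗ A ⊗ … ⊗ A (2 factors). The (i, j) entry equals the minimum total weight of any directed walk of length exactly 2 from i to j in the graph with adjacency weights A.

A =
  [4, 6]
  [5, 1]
A^⊗2 =
  [8, 7]
  [6, 2]

Each entry (A^⊗2)_ij equals the minimum over all length-2 walks i = v_0 → v_1 → … → v_2 = j of Σ_t A[v_t][v_{t+1}]. For example, for (i, j) = (0, 1) we minimise over 2 possible intermediate vertex sequences; the minimum is 7, attained along the walk 0 → 1 → 1.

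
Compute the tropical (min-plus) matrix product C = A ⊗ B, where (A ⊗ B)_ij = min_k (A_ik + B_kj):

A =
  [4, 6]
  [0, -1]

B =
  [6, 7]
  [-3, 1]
A ⊗ B =
  [3, 7]
  [-4, 0]

Apply the min-plus product entry-by-entry:
  C[0][0] = min over k of (A[0][0] + B[0][0] = 4 + 6 = 10, A[0][1] + B[1][0] = 6 + -3 = 3) = 3 (attained at k = 1)
  C[0][1] = min over k of (A[0][0] + B[0][1] = 4 + 7 = 11, A[0][1] + B[1][1] = 6 + 1 = 7) = 7 (attained at k = 1)
  C[1][0] = min over k of (A[1][0] + B[0][0] = 0 + 6 = 6, A[1][1] + B[1][0] = -1 + -3 = -4) = -4 (attained at k = 1)
  C[1][1] = min over k of (A[1][0] + B[0][1] = 0 + 7 = 7, A[1][1] + B[1][1] = -1 + 1 = 0) = 0 (attained at k = 1)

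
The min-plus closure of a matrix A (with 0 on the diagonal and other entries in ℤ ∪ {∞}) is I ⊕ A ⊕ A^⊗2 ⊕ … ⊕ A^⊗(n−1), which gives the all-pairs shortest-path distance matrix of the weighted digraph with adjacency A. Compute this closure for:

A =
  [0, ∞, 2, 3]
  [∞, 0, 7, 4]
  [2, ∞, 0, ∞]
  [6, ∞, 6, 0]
Closure =
  [0, ∞, 2, 3]
  [9, 0, 7, 4]
  [2, ∞, 0, 5]
  [6, ∞, 6, 0]

This is the Floyd-Warshall all-pairs shortest-path computation. For each intermediate vertex k = 0, 1, …, 3, update dist[i][j] ← min(dist[i][j], dist[i][k] + dist[k][j]). The final matrix gives, for each (i, j), the minimum total weight of any directed path from i to j (possibly empty when i = j).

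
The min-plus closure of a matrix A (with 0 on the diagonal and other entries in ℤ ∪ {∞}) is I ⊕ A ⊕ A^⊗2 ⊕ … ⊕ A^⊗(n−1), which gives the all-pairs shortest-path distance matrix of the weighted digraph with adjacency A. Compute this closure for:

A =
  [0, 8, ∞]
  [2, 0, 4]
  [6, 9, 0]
Closure =
  [0, 8, 12]
  [2, 0, 4]
  [6, 9, 0]

This is the Floyd-Warshall all-pairs shortest-path computation. For each intermediate vertex k = 0, 1, …, 2, update dist[i][j] ← min(dist[i][j], dist[i][k] + dist[k][j]). The final matrix gives, for each (i, j), the minimum total weight of any directed path from i to j (possibly empty when i = j).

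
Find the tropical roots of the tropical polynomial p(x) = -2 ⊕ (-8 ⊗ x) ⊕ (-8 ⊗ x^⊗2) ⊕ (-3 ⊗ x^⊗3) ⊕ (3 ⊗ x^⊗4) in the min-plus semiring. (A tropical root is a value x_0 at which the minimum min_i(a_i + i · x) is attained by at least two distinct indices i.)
Roots: {-6, -5, 0, 6}

Each tropical root is a break point of the lower envelope of the lines y = a_i + i · x (there are 5 lines, with slopes 0, 1, ..., 4). Only the lines that attain the minimum somewhere contribute to roots; other lines are dominated. Here the surviving (envelope) indices are i = 4, i = 3, i = 2, i = 1, i = 0.
Intersections between consecutive envelope lines give the roots: for adjacent envelope indices i < j the intersection is x = (a_i − a_j) / (j − i). Reading off the sorted break points: {-6, -5, 0, 6}.
Verification: at each break x_0, at least two indices attain the minimum of min_i(a_i + i · x_0).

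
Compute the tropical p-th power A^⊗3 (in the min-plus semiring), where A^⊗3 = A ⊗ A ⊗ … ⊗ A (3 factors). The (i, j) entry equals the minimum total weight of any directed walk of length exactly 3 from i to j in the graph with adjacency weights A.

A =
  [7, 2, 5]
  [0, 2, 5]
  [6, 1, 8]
A^⊗3 =
  [4, 4, 7]
  [2, 4, 7]
  [3, 3, 6]

Each entry (A^⊗3)_ij equals the minimum over all length-3 walks i = v_0 → v_1 → … → v_3 = j of Σ_t A[v_t][v_{t+1}]. For example, for (i, j) = (0, 2) we minimise over 9 possible intermediate vertex sequences; the minimum is 7, attained along the walk 0 → 1 → 0 → 2.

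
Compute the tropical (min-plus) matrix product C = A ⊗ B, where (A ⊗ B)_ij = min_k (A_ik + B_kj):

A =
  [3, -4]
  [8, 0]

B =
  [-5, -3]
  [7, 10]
A ⊗ B =
  [-2, 0]
  [3, 5]

Apply the min-plus product entry-by-entry:
  C[0][0] = min over k of (A[0][0] + B[0][0] = 3 + -5 = -2, A[0][1] + B[1][0] = -4 + 7 = 3) = -2 (attained at k = 0)
  C[0][1] = min over k of (A[0][0] + B[0][1] = 3 + -3 = 0, A[0][1] + B[1][1] = -4 + 10 = 6) = 0 (attained at k = 0)
  C[1][0] = min over k of (A[1][0] + B[0][0] = 8 + -5 = 3, A[1][1] + B[1][0] = 0 + 7 = 7) = 3 (attained at k = 0)
  C[1][1] = min over k of (A[1][0] + B[0][1] = 8 + -3 = 5, A[1][1] + B[1][1] = 0 + 10 = 10) = 5 (attained at k = 0)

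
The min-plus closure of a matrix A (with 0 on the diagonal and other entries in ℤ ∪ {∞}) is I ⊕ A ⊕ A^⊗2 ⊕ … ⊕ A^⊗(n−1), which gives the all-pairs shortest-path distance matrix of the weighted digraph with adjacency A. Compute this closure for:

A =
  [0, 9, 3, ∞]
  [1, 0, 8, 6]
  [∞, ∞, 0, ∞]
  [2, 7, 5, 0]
Closure =
  [0, 9, 3, 15]
  [1, 0, 4, 6]
  [∞, ∞, 0, ∞]
  [2, 7, 5, 0]

This is the Floyd-Warshall all-pairs shortest-path computation. For each intermediate vertex k = 0, 1, …, 3, update dist[i][j] ← min(dist[i][j], dist[i][k] + dist[k][j]). The final matrix gives, for each (i, j), the minimum total weight of any directed path from i to j (possibly empty when i = j).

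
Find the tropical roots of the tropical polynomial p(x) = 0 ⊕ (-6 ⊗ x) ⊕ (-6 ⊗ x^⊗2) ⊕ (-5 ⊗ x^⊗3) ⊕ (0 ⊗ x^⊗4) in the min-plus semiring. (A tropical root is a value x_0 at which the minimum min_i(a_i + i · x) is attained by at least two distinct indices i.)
Roots: {-5, -1, 0, 6}

Each tropical root is a break point of the lower envelope of the lines y = a_i + i · x (there are 5 lines, with slopes 0, 1, ..., 4). Only the lines that attain the minimum somewhere contribute to roots; other lines are dominated. Here the surviving (envelope) indices are i = 4, i = 3, i = 2, i = 1, i = 0.
Intersections between consecutive envelope lines give the roots: for adjacent envelope indices i < j the intersection is x = (a_i − a_j) / (j − i). Reading off the sorted break points: {-5, -1, 0, 6}.
Verification: at each break x_0, at least two indices attain the minimum of min_i(a_i + i · x_0).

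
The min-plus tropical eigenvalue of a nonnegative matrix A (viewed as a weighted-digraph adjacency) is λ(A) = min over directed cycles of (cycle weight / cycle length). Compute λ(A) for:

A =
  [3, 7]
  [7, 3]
λ(A) = 3

Enumerate directed cycles and compute their means (weight / length). Sample:
  cycle 0 → 0: weight = 3, length = 1, mean = 3/1 ≈ 3.000
  cycle 1 → 1: weight = 3, length = 1, mean = 3/1 ≈ 3.000
  cycle 0 → 1 → 0: weight = 14, length = 2, mean = 14/2 ≈ 7.000
  cycle 1 → 0 → 1: weight = 14, length = 2, mean = 14/2 ≈ 7.000
Minimum mean = 3.000, attained e.g. along the cycle 0 → 0 with weight 3 and length 1. So λ(A) = 3/1 = 3.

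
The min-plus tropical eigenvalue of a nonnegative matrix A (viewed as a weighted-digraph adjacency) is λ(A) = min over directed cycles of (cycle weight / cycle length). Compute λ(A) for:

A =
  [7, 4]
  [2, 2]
λ(A) = 2

Enumerate directed cycles and compute their means (weight / length). Sample:
  cycle 0 → 0: weight = 7, length = 1, mean = 7/1 ≈ 7.000
  cycle 1 → 1: weight = 2, length = 1, mean = 2/1 ≈ 2.000
  cycle 0 → 1 → 0: weight = 6, length = 2, mean = 6/2 ≈ 3.000
  cycle 1 → 0 → 1: weight = 6, length = 2, mean = 6/2 ≈ 3.000
Minimum mean = 2.000, attained e.g. along the cycle 1 → 1 with weight 2 and length 1. So λ(A) = 2/1 = 2.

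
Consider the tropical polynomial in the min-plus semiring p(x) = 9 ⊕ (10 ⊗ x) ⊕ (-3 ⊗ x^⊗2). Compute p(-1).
p(-1) = -5

A tropical monomial a ⊗ x^⊗i evaluates to a + i · x. Evaluating each term at x = -1:
  Term 0 contributes 9 + 0 · -1 = 9
  Term 1 contributes 10 + 1 · -1 = 9
  Term 2 contributes -3 + 2 · -1 = -5
p(-1) = ⊕ of these = min[9, 9, -5] = -5.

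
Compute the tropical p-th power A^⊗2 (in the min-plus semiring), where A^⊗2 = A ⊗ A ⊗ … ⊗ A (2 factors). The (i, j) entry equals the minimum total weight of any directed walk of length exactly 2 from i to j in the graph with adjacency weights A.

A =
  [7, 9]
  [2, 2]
A^⊗2 =
  [11, 11]
  [4, 4]

Each entry (A^⊗2)_ij equals the minimum over all length-2 walks i = v_0 → v_1 → … → v_2 = j of Σ_t A[v_t][v_{t+1}]. For example, for (i, j) = (0, 1) we minimise over 2 possible intermediate vertex sequences; the minimum is 11, attained along the walk 0 → 1 → 1.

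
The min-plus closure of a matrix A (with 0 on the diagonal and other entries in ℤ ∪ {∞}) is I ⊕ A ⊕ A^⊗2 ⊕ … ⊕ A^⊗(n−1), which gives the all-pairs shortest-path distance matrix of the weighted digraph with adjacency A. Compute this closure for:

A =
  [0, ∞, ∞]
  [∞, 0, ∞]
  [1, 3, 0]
Closure =
  [0, ∞, ∞]
  [∞, 0, ∞]
  [1, 3, 0]

This is the Floyd-Warshall all-pairs shortest-path computation. For each intermediate vertex k = 0, 1, …, 2, update dist[i][j] ← min(dist[i][j], dist[i][k] + dist[k][j]). The final matrix gives, for each (i, j), the minimum total weight of any directed path from i to j (possibly empty when i = j).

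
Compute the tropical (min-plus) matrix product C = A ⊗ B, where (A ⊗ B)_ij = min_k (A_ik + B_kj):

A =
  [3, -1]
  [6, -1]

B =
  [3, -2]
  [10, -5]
A ⊗ B =
  [6, -6]
  [9, -6]

Apply the min-plus product entry-by-entry:
  C[0][0] = min over k of (A[0][0] + B[0][0] = 3 + 3 = 6, A[0][1] + B[1][0] = -1 + 10 = 9) = 6 (attained at k = 0)
  C[0][1] = min over k of (A[0][0] + B[0][1] = 3 + -2 = 1, A[0][1] + B[1][1] = -1 + -5 = -6) = -6 (attained at k = 1)
  C[1][0] = min over k of (A[1][0] + B[0][0] = 6 + 3 = 9, A[1][1] + B[1][0] = -1 + 10 = 9) = 9 (attained at k = 0)
  C[1][1] = min over k of (A[1][0] + B[0][1] = 6 + -2 = 4, A[1][1] + B[1][1] = -1 + -5 = -6) = -6 (attained at k = 1)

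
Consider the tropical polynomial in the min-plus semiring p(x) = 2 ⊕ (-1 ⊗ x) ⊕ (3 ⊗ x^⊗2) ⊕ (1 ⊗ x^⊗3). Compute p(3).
p(3) = 2

A tropical monomial a ⊗ x^⊗i evaluates to a + i · x. Evaluating each term at x = 3:
  Term 0 contributes 2 + 0 · 3 = 2
  Term 1 contributes -1 + 1 · 3 = 2
  Term 2 contributes 3 + 2 · 3 = 9
  Term 3 contributes 1 + 3 · 3 = 10
p(3) = ⊕ of these = min[2, 2, 9, 10] = 2.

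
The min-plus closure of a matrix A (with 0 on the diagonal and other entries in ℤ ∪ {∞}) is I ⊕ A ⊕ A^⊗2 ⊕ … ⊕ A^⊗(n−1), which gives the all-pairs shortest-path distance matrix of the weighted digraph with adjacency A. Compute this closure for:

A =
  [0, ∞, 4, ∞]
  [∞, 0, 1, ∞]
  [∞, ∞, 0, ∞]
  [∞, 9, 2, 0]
Closure =
  [0, ∞, 4, ∞]
  [∞, 0, 1, ∞]
  [∞, ∞, 0, ∞]
  [∞, 9, 2, 0]

This is the Floyd-Warshall all-pairs shortest-path computation. For each intermediate vertex k = 0, 1, …, 3, update dist[i][j] ← min(dist[i][j], dist[i][k] + dist[k][j]). The final matrix gives, for each (i, j), the minimum total weight of any directed path from i to j (possibly empty when i = j).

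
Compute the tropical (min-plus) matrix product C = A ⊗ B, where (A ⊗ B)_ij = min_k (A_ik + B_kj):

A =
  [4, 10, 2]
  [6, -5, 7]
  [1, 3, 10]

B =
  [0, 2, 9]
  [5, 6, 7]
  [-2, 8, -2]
A ⊗ B =
  [0, 6, 0]
  [0, 1, 2]
  [1, 3, 8]

Apply the min-plus product entry-by-entry:
  C[0][0] = min over k of (A[0][0] + B[0][0] = 4 + 0 = 4, A[0][1] + B[1][0] = 10 + 5 = 15, A[0][2] + B[2][0] = 2 + -2 = 0) = 0 (attained at k = 2)
  C[0][1] = min over k of (A[0][0] + B[0][1] = 4 + 2 = 6, A[0][1] + B[1][1] = 10 + 6 = 16, A[0][2] + B[2][1] = 2 + 8 = 10) = 6 (attained at k = 0)
  C[0][2] = min over k of (A[0][0] + B[0][2] = 4 + 9 = 13, A[0][1] + B[1][2] = 10 + 7 = 17, A[0][2] + B[2][2] = 2 + -2 = 0) = 0 (attained at k = 2)
  C[1][0] = min over k of (A[1][0] + B[0][0] = 6 + 0 = 6, A[1][1] + B[1][0] = -5 + 5 = 0, A[1][2] + B[2][0] = 7 + -2 = 5) = 0 (attained at k = 1)
  C[1][1] = min over k of (A[1][0] + B[0][1] = 6 + 2 = 8, A[1][1] + B[1][1] = -5 + 6 = 1, A[1][2] + B[2][1] = 7 + 8 = 15) = 1 (attained at k = 1)
  C[1][2] = min over k of (A[1][0] + B[0][2] = 6 + 9 = 15, A[1][1] + B[1][2] = -5 + 7 = 2, A[1][2] + B[2][2] = 7 + -2 = 5) = 2 (attained at k = 1)
  C[2][0] = min over k of (A[2][0] + B[0][0] = 1 + 0 = 1, A[2][1] + B[1][0] = 3 + 5 = 8, A[2][2] + B[2][0] = 10 + -2 = 8) = 1 (attained at k = 0)
  C[2][1] = min over k of (A[2][0] + B[0][1] = 1 + 2 = 3, A[2][1] + B[1][1] = 3 + 6 = 9, A[2][2] + B[2][1] = 10 + 8 = 18) = 3 (attained at k = 0)
  C[2][2] = min over k of (A[2][0] + B[0][2] = 1 + 9 = 10, A[2][1] + B[1][2] = 3 + 7 = 10, A[2][2] + B[2][2] = 10 + -2 = 8) = 8 (attained at k = 2)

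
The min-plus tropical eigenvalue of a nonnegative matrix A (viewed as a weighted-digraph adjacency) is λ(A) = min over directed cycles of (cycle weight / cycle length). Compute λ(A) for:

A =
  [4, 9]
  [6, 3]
λ(A) = 3

Enumerate directed cycles and compute their means (weight / length). Sample:
  cycle 0 → 0: weight = 4, length = 1, mean = 4/1 ≈ 4.000
  cycle 1 → 1: weight = 3, length = 1, mean = 3/1 ≈ 3.000
  cycle 0 → 1 → 0: weight = 15, length = 2, mean = 15/2 ≈ 7.500
  cycle 1 → 0 → 1: weight = 15, length = 2, mean = 15/2 ≈ 7.500
Minimum mean = 3.000, attained e.g. along the cycle 1 → 1 with weight 3 and length 1. So λ(A) = 3/1 = 3.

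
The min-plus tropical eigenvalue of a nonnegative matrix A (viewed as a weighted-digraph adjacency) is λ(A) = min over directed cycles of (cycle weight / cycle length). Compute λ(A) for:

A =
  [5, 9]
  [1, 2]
λ(A) = 2

Enumerate directed cycles and compute their means (weight / length). Sample:
  cycle 0 → 0: weight = 5, length = 1, mean = 5/1 ≈ 5.000
  cycle 1 → 1: weight = 2, length = 1, mean = 2/1 ≈ 2.000
  cycle 0 → 1 → 0: weight = 10, length = 2, mean = 10/2 ≈ 5.000
  cycle 1 → 0 → 1: weight = 10, length = 2, mean = 10/2 ≈ 5.000
Minimum mean = 2.000, attained e.g. along the cycle 1 → 1 with weight 2 and length 1. So λ(A) = 2/1 = 2.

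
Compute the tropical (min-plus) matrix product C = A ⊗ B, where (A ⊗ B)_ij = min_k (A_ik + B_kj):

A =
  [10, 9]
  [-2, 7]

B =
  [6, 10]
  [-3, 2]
A ⊗ B =
  [6, 11]
  [4, 8]

Apply the min-plus product entry-by-entry:
  C[0][0] = min over k of (A[0][0] + B[0][0] = 10 + 6 = 16, A[0][1] + B[1][0] = 9 + -3 = 6) = 6 (attained at k = 1)
  C[0][1] = min over k of (A[0][0] + B[0][1] = 10 + 10 = 20, A[0][1] + B[1][1] = 9 + 2 = 11) = 11 (attained at k = 1)
  C[1][0] = min over k of (A[1][0] + B[0][0] = -2 + 6 = 4, A[1][1] + B[1][0] = 7 + -3 = 4) = 4 (attained at k = 0)
  C[1][1] = min over k of (A[1][0] + B[0][1] = -2 + 10 = 8, A[1][1] + B[1][1] = 7 + 2 = 9) = 8 (attained at k = 0)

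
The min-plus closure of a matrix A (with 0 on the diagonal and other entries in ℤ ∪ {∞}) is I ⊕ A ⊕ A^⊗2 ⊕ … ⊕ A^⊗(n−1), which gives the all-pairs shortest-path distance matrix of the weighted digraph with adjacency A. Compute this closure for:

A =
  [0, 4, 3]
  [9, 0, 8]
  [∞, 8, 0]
Closure =
  [0, 4, 3]
  [9, 0, 8]
  [17, 8, 0]

This is the Floyd-Warshall all-pairs shortest-path computation. For each intermediate vertex k = 0, 1, …, 2, update dist[i][j] ← min(dist[i][j], dist[i][k] + dist[k][j]). The final matrix gives, for each (i, j), the minimum total weight of any directed path from i to j (possibly empty when i = j).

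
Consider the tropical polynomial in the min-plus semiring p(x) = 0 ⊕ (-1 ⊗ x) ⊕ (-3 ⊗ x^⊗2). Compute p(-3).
p(-3) = -9

A tropical monomial a ⊗ x^⊗i evaluates to a + i · x. Evaluating each term at x = -3:
  Term 0 contributes 0 + 0 · -3 = 0
  Term 1 contributes -1 + 1 · -3 = -4
  Term 2 contributes -3 + 2 · -3 = -9
p(-3) = ⊕ of these = min[0, -4, -9] = -9.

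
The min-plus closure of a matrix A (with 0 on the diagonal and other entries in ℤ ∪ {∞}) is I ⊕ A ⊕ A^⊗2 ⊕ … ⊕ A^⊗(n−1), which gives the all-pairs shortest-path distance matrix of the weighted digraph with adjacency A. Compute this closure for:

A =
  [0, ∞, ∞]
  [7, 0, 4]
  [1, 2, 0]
Closure =
  [0, ∞, ∞]
  [5, 0, 4]
  [1, 2, 0]

This is the Floyd-Warshall all-pairs shortest-path computation. For each intermediate vertex k = 0, 1, …, 2, update dist[i][j] ← min(dist[i][j], dist[i][k] + dist[k][j]). The final matrix gives, for each (i, j), the minimum total weight of any directed path from i to j (possibly empty when i = j).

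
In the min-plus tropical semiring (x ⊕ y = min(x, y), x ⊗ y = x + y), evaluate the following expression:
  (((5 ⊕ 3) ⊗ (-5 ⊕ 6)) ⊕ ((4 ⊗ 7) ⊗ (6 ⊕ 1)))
(((5 ⊕ 3) ⊗ (-5 ⊕ 6)) ⊕ ((4 ⊗ 7) ⊗ (6 ⊕ 1))) = -2

Expand innermost to outermost. Recall ⊕ takes the minimum of its arguments and ⊗ takes their sum. Working out the expression (((5 ⊕ 3) ⊗ (-5 ⊕ 6)) ⊕ ((4 ⊗ 7) ⊗ (6 ⊕ 1))) gives -2.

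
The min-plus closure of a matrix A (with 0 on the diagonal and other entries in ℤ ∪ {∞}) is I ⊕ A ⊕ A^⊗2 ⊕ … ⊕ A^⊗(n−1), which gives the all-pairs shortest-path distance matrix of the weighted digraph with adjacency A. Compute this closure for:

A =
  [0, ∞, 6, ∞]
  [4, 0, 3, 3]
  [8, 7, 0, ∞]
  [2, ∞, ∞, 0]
Closure =
  [0, 13, 6, 16]
  [4, 0, 3, 3]
  [8, 7, 0, 10]
  [2, 15, 8, 0]

This is the Floyd-Warshall all-pairs shortest-path computation. For each intermediate vertex k = 0, 1, …, 3, update dist[i][j] ← min(dist[i][j], dist[i][k] + dist[k][j]). The final matrix gives, for each (i, j), the minimum total weight of any directed path from i to j (possibly empty when i = j).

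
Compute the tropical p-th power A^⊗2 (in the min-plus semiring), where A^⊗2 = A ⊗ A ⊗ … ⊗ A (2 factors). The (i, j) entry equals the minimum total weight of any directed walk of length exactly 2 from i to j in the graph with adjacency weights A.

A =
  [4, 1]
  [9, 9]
A^⊗2 =
  [8, 5]
  [13, 10]

Each entry (A^⊗2)_ij equals the minimum over all length-2 walks i = v_0 → v_1 → … → v_2 = j of Σ_t A[v_t][v_{t+1}]. For example, for (i, j) = (0, 1) we minimise over 2 possible intermediate vertex sequences; the minimum is 5, attained along the walk 0 → 0 → 1.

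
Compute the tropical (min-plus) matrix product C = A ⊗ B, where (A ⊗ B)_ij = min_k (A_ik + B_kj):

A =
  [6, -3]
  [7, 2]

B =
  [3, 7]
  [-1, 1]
A ⊗ B =
  [-4, -2]
  [1, 3]

Apply the min-plus product entry-by-entry:
  C[0][0] = min over k of (A[0][0] + B[0][0] = 6 + 3 = 9, A[0][1] + B[1][0] = -3 + -1 = -4) = -4 (attained at k = 1)
  C[0][1] = min over k of (A[0][0] + B[0][1] = 6 + 7 = 13, A[0][1] + B[1][1] = -3 + 1 = -2) = -2 (attained at k = 1)
  C[1][0] = min over k of (A[1][0] + B[0][0] = 7 + 3 = 10, A[1][1] + B[1][0] = 2 + -1 = 1) = 1 (attained at k = 1)
  C[1][1] = min over k of (A[1][0] + B[0][1] = 7 + 7 = 14, A[1][1] + B[1][1] = 2 + 1 = 3) = 3 (attained at k = 1)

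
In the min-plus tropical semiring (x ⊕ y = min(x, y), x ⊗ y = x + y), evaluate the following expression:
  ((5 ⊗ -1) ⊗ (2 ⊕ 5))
((5 ⊗ -1) ⊗ (2 ⊕ 5)) = 6

Expand innermost to outermost. Recall ⊕ takes the minimum of its arguments and ⊗ takes their sum. Working out the expression ((5 ⊗ -1) ⊗ (2 ⊕ 5)) gives 6.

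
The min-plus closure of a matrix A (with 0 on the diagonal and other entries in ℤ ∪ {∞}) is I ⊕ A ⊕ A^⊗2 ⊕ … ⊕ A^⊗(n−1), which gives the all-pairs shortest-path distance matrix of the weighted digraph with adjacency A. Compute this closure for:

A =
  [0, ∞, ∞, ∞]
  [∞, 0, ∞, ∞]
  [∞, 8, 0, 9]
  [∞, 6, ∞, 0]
Closure =
  [0, ∞, ∞, ∞]
  [∞, 0, ∞, ∞]
  [∞, 8, 0, 9]
  [∞, 6, ∞, 0]

This is the Floyd-Warshall all-pairs shortest-path computation. For each intermediate vertex k = 0, 1, …, 3, update dist[i][j] ← min(dist[i][j], dist[i][k] + dist[k][j]). The final matrix gives, for each (i, j), the minimum total weight of any directed path from i to j (possibly empty when i = j).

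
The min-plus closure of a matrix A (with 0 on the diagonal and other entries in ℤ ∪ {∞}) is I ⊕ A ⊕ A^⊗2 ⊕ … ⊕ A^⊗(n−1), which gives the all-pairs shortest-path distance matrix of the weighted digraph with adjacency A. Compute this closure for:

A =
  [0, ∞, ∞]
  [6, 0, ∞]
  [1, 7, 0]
Closure =
  [0, ∞, ∞]
  [6, 0, ∞]
  [1, 7, 0]

This is the Floyd-Warshall all-pairs shortest-path computation. For each intermediate vertex k = 0, 1, …, 2, update dist[i][j] ← min(dist[i][j], dist[i][k] + dist[k][j]). The final matrix gives, for each (i, j), the minimum total weight of any directed path from i to j (possibly empty when i = j).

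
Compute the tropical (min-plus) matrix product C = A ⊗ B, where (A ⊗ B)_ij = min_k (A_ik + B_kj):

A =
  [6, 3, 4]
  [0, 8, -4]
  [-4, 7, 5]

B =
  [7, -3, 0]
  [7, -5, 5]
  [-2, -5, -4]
A ⊗ B =
  [2, -2, 0]
  [-6, -9, -8]
  [3, -7, -4]

Apply the min-plus product entry-by-entry:
  C[0][0] = min over k of (A[0][0] + B[0][0] = 6 + 7 = 13, A[0][1] + B[1][0] = 3 + 7 = 10, A[0][2] + B[2][0] = 4 + -2 = 2) = 2 (attained at k = 2)
  C[0][1] = min over k of (A[0][0] + B[0][1] = 6 + -3 = 3, A[0][1] + B[1][1] = 3 + -5 = -2, A[0][2] + B[2][1] = 4 + -5 = -1) = -2 (attained at k = 1)
  C[0][2] = min over k of (A[0][0] + B[0][2] = 6 + 0 = 6, A[0][1] + B[1][2] = 3 + 5 = 8, A[0][2] + B[2][2] = 4 + -4 = 0) = 0 (attained at k = 2)
  C[1][0] = min over k of (A[1][0] + B[0][0] = 0 + 7 = 7, A[1][1] + B[1][0] = 8 + 7 = 15, A[1][2] + B[2][0] = -4 + -2 = -6) = -6 (attained at k = 2)
  C[1][1] = min over k of (A[1][0] + B[0][1] = 0 + -3 = -3, A[1][1] + B[1][1] = 8 + -5 = 3, A[1][2] + B[2][1] = -4 + -5 = -9) = -9 (attained at k = 2)
  C[1][2] = min over k of (A[1][0] + B[0][2] = 0 + 0 = 0, A[1][1] + B[1][2] = 8 + 5 = 13, A[1][2] + B[2][2] = -4 + -4 = -8) = -8 (attained at k = 2)
  C[2][0] = min over k of (A[2][0] + B[0][0] = -4 + 7 = 3, A[2][1] + B[1][0] = 7 + 7 = 14, A[2][2] + B[2][0] = 5 + -2 = 3) = 3 (attained at k = 0)
  C[2][1] = min over k of (A[2][0] + B[0][1] = -4 + -3 = -7, A[2][1] + B[1][1] = 7 + -5 = 2, A[2][2] + B[2][1] = 5 + -5 = 0) = -7 (attained at k = 0)
  C[2][2] = min over k of (A[2][0] + B[0][2] = -4 + 0 = -4, A[2][1] + B[1][2] = 7 + 5 = 12, A[2][2] + B[2][2] = 5 + -4 = 1) = -4 (attained at k = 0)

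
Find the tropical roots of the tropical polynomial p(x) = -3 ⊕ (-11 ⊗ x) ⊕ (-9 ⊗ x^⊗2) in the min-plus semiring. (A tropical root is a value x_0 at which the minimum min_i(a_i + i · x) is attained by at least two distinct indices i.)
Roots: {-2, 8}

Each tropical root is a break point of the lower envelope of the lines y = a_i + i · x (there are 3 lines, with slopes 0, 1, ..., 2). Only the lines that attain the minimum somewhere contribute to roots; other lines are dominated. Here the surviving (envelope) indices are i = 2, i = 1, i = 0.
Intersections between consecutive envelope lines give the roots: for adjacent envelope indices i < j the intersection is x = (a_i − a_j) / (j − i). Reading off the sorted break points: {-2, 8}.
Verification: at each break x_0, at least two indices attain the minimum of min_i(a_i + i · x_0).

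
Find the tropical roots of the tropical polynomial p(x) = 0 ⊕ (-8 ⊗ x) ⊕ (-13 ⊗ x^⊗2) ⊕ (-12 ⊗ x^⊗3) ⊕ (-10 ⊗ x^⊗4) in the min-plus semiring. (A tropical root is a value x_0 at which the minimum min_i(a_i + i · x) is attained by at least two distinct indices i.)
Roots: {-2, -1, 5, 8}

Each tropical root is a break point of the lower envelope of the lines y = a_i + i · x (there are 5 lines, with slopes 0, 1, ..., 4). Only the lines that attain the minimum somewhere contribute to roots; other lines are dominated. Here the surviving (envelope) indices are i = 4, i = 3, i = 2, i = 1, i = 0.
Intersections between consecutive envelope lines give the roots: for adjacent envelope indices i < j the intersection is x = (a_i − a_j) / (j − i). Reading off the sorted break points: {-2, -1, 5, 8}.
Verification: at each break x_0, at least two indices attain the minimum of min_i(a_i + i · x_0).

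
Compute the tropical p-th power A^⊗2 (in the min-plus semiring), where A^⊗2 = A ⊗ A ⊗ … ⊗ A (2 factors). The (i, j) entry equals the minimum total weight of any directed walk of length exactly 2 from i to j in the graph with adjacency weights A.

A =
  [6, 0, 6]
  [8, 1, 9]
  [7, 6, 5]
A^⊗2 =
  [8, 1, 9]
  [9, 2, 10]
  [12, 7, 10]

Each entry (A^⊗2)_ij equals the minimum over all length-2 walks i = v_0 → v_1 → … → v_2 = j of Σ_t A[v_t][v_{t+1}]. For example, for (i, j) = (0, 2) we minimise over 3 possible intermediate vertex sequences; the minimum is 9, attained along the walk 0 → 1 → 2.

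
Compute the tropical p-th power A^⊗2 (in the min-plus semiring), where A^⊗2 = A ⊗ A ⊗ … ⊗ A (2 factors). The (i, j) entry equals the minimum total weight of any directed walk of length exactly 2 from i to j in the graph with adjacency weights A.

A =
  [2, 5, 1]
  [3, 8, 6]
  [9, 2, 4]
A^⊗2 =
  [4, 3, 3]
  [5, 8, 4]
  [5, 6, 8]

Each entry (A^⊗2)_ij equals the minimum over all length-2 walks i = v_0 → v_1 → … → v_2 = j of Σ_t A[v_t][v_{t+1}]. For example, for (i, j) = (0, 2) we minimise over 3 possible intermediate vertex sequences; the minimum is 3, attained along the walk 0 → 0 → 2.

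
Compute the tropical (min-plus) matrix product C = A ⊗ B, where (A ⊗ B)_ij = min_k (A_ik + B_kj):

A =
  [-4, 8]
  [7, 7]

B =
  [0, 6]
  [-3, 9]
A ⊗ B =
  [-4, 2]
  [4, 13]

Apply the min-plus product entry-by-entry:
  C[0][0] = min over k of (A[0][0] + B[0][0] = -4 + 0 = -4, A[0][1] + B[1][0] = 8 + -3 = 5) = -4 (attained at k = 0)
  C[0][1] = min over k of (A[0][0] + B[0][1] = -4 + 6 = 2, A[0][1] + B[1][1] = 8 + 9 = 17) = 2 (attained at k = 0)
  C[1][0] = min over k of (A[1][0] + B[0][0] = 7 + 0 = 7, A[1][1] + B[1][0] = 7 + -3 = 4) = 4 (attained at k = 1)
  C[1][1] = min over k of (A[1][0] + B[0][1] = 7 + 6 = 13, A[1][1] + B[1][1] = 7 + 9 = 16) = 13 (attained at k = 0)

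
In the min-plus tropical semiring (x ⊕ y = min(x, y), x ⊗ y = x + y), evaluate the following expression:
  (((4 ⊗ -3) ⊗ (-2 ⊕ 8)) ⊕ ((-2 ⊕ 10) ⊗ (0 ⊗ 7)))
(((4 ⊗ -3) ⊗ (-2 ⊕ 8)) ⊕ ((-2 ⊕ 10) ⊗ (0 ⊗ 7))) = -1

Expand innermost to outermost. Recall ⊕ takes the minimum of its arguments and ⊗ takes their sum. Working out the expression (((4 ⊗ -3) ⊗ (-2 ⊕ 8)) ⊕ ((-2 ⊕ 10) ⊗ (0 ⊗ 7))) gives -1.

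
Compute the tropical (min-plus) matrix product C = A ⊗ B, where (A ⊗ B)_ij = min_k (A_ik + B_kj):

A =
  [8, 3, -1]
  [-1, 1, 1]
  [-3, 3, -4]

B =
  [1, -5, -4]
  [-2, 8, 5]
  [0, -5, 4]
A ⊗ B =
  [-1, -6, 3]
  [-1, -6, -5]
  [-4, -9, -7]

Apply the min-plus product entry-by-entry:
  C[0][0] = min over k of (A[0][0] + B[0][0] = 8 + 1 = 9, A[0][1] + B[1][0] = 3 + -2 = 1, A[0][2] + B[2][0] = -1 + 0 = -1) = -1 (attained at k = 2)
  C[0][1] = min over k of (A[0][0] + B[0][1] = 8 + -5 = 3, A[0][1] + B[1][1] = 3 + 8 = 11, A[0][2] + B[2][1] = -1 + -5 = -6) = -6 (attained at k = 2)
  C[0][2] = min over k of (A[0][0] + B[0][2] = 8 + -4 = 4, A[0][1] + B[1][2] = 3 + 5 = 8, A[0][2] + B[2][2] = -1 + 4 = 3) = 3 (attained at k = 2)
  C[1][0] = min over k of (A[1][0] + B[0][0] = -1 + 1 = 0, A[1][1] + B[1][0] = 1 + -2 = -1, A[1][2] + B[2][0] = 1 + 0 = 1) = -1 (attained at k = 1)
  C[1][1] = min over k of (A[1][0] + B[0][1] = -1 + -5 = -6, A[1][1] + B[1][1] = 1 + 8 = 9, A[1][2] + B[2][1] = 1 + -5 = -4) = -6 (attained at k = 0)
  C[1][2] = min over k of (A[1][0] + B[0][2] = -1 + -4 = -5, A[1][1] + B[1][2] = 1 + 5 = 6, A[1][2] + B[2][2] = 1 + 4 = 5) = -5 (attained at k = 0)
  C[2][0] = min over k of (A[2][0] + B[0][0] = -3 + 1 = -2, A[2][1] + B[1][0] = 3 + -2 = 1, A[2][2] + B[2][0] = -4 + 0 = -4) = -4 (attained at k = 2)
  C[2][1] = min over k of (A[2][0] + B[0][1] = -3 + -5 = -8, A[2][1] + B[1][1] = 3 + 8 = 11, A[2][2] + B[2][1] = -4 + -5 = -9) = -9 (attained at k = 2)
  C[2][2] = min over k of (A[2][0] + B[0][2] = -3 + -4 = -7, A[2][1] + B[1][2] = 3 + 5 = 8, A[2][2] + B[2][2] = -4 + 4 = 0) = -7 (attained at k = 0)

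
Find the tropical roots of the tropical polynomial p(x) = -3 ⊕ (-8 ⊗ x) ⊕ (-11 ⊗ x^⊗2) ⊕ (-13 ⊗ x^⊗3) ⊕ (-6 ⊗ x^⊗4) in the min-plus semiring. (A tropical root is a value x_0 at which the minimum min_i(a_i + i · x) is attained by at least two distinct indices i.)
Roots: {-7, 2, 3, 5}

Each tropical root is a break point of the lower envelope of the lines y = a_i + i · x (there are 5 lines, with slopes 0, 1, ..., 4). Only the lines that attain the minimum somewhere contribute to roots; other lines are dominated. Here the surviving (envelope) indices are i = 4, i = 3, i = 2, i = 1, i = 0.
Intersections between consecutive envelope lines give the roots: for adjacent envelope indices i < j the intersection is x = (a_i − a_j) / (j − i). Reading off the sorted break points: {-7, 2, 3, 5}.
Verification: at each break x_0, at least two indices attain the minimum of min_i(a_i + i · x_0).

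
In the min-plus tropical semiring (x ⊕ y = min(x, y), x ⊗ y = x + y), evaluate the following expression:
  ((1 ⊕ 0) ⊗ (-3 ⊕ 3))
((1 ⊕ 0) ⊗ (-3 ⊕ 3)) = -3

Expand innermost to outermost. Recall ⊕ takes the minimum of its arguments and ⊗ takes their sum. Working out the expression ((1 ⊕ 0) ⊗ (-3 ⊕ 3)) gives -3.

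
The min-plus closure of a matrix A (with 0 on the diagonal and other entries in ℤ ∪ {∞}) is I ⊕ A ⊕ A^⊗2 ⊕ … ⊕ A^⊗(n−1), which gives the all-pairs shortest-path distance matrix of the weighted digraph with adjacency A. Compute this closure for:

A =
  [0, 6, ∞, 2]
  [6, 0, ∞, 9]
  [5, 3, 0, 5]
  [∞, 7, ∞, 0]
Closure =
  [0, 6, ∞, 2]
  [6, 0, ∞, 8]
  [5, 3, 0, 5]
  [13, 7, ∞, 0]

This is the Floyd-Warshall all-pairs shortest-path computation. For each intermediate vertex k = 0, 1, …, 3, update dist[i][j] ← min(dist[i][j], dist[i][k] + dist[k][j]). The final matrix gives, for each (i, j), the minimum total weight of any directed path from i to j (possibly empty when i = j).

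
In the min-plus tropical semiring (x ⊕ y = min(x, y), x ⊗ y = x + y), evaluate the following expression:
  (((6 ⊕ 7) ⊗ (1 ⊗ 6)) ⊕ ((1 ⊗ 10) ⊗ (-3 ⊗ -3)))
(((6 ⊕ 7) ⊗ (1 ⊗ 6)) ⊕ ((1 ⊗ 10) ⊗ (-3 ⊗ -3))) = 5

Expand innermost to outermost. Recall ⊕ takes the minimum of its arguments and ⊗ takes their sum. Working out the expression (((6 ⊕ 7) ⊗ (1 ⊗ 6)) ⊕ ((1 ⊗ 10) ⊗ (-3 ⊗ -3))) gives 5.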